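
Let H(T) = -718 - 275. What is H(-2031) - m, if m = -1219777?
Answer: 1218784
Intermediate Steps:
H(T) = -993
H(-2031) - m = -993 - 1*(-1219777) = -993 + 1219777 = 1218784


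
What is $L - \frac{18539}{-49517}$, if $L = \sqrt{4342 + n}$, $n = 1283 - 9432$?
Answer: $\frac{18539}{49517} + 9 i \sqrt{47} \approx 0.3744 + 61.701 i$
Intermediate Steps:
$n = -8149$ ($n = 1283 - 9432 = -8149$)
$L = 9 i \sqrt{47}$ ($L = \sqrt{4342 - 8149} = \sqrt{-3807} = 9 i \sqrt{47} \approx 61.701 i$)
$L - \frac{18539}{-49517} = 9 i \sqrt{47} - \frac{18539}{-49517} = 9 i \sqrt{47} - - \frac{18539}{49517} = 9 i \sqrt{47} + \frac{18539}{49517} = \frac{18539}{49517} + 9 i \sqrt{47}$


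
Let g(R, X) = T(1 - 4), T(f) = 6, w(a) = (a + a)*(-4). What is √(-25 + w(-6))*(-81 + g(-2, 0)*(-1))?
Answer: -87*√23 ≈ -417.24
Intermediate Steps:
w(a) = -8*a (w(a) = (2*a)*(-4) = -8*a)
g(R, X) = 6
√(-25 + w(-6))*(-81 + g(-2, 0)*(-1)) = √(-25 - 8*(-6))*(-81 + 6*(-1)) = √(-25 + 48)*(-81 - 6) = √23*(-87) = -87*√23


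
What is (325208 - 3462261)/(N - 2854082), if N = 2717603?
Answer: 3137053/136479 ≈ 22.986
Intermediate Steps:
(325208 - 3462261)/(N - 2854082) = (325208 - 3462261)/(2717603 - 2854082) = -3137053/(-136479) = -3137053*(-1/136479) = 3137053/136479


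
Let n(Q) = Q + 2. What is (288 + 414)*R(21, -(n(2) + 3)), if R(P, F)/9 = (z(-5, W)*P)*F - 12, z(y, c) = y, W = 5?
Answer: 4567914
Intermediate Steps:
n(Q) = 2 + Q
R(P, F) = -108 - 45*F*P (R(P, F) = 9*((-5*P)*F - 12) = 9*(-5*F*P - 12) = 9*(-12 - 5*F*P) = -108 - 45*F*P)
(288 + 414)*R(21, -(n(2) + 3)) = (288 + 414)*(-108 - 45*(-((2 + 2) + 3))*21) = 702*(-108 - 45*(-(4 + 3))*21) = 702*(-108 - 45*(-1*7)*21) = 702*(-108 - 45*(-7)*21) = 702*(-108 + 6615) = 702*6507 = 4567914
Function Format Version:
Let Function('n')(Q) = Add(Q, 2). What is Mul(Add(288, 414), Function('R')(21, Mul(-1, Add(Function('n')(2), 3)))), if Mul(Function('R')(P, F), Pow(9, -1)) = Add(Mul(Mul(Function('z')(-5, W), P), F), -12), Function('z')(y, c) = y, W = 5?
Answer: 4567914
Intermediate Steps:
Function('n')(Q) = Add(2, Q)
Function('R')(P, F) = Add(-108, Mul(-45, F, P)) (Function('R')(P, F) = Mul(9, Add(Mul(Mul(-5, P), F), -12)) = Mul(9, Add(Mul(-5, F, P), -12)) = Mul(9, Add(-12, Mul(-5, F, P))) = Add(-108, Mul(-45, F, P)))
Mul(Add(288, 414), Function('R')(21, Mul(-1, Add(Function('n')(2), 3)))) = Mul(Add(288, 414), Add(-108, Mul(-45, Mul(-1, Add(Add(2, 2), 3)), 21))) = Mul(702, Add(-108, Mul(-45, Mul(-1, Add(4, 3)), 21))) = Mul(702, Add(-108, Mul(-45, Mul(-1, 7), 21))) = Mul(702, Add(-108, Mul(-45, -7, 21))) = Mul(702, Add(-108, 6615)) = Mul(702, 6507) = 4567914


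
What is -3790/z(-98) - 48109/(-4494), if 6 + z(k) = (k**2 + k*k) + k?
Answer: 75170173/7154448 ≈ 10.507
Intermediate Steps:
z(k) = -6 + k + 2*k**2 (z(k) = -6 + ((k**2 + k*k) + k) = -6 + ((k**2 + k**2) + k) = -6 + (2*k**2 + k) = -6 + (k + 2*k**2) = -6 + k + 2*k**2)
-3790/z(-98) - 48109/(-4494) = -3790/(-6 - 98 + 2*(-98)**2) - 48109/(-4494) = -3790/(-6 - 98 + 2*9604) - 48109*(-1/4494) = -3790/(-6 - 98 + 19208) + 48109/4494 = -3790/19104 + 48109/4494 = -3790*1/19104 + 48109/4494 = -1895/9552 + 48109/4494 = 75170173/7154448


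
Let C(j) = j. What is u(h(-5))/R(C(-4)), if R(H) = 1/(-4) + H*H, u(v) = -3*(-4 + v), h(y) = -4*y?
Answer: -64/21 ≈ -3.0476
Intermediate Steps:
u(v) = 12 - 3*v
R(H) = -¼ + H²
u(h(-5))/R(C(-4)) = (12 - (-12)*(-5))/(-¼ + (-4)²) = (12 - 3*20)/(-¼ + 16) = (12 - 60)/(63/4) = -48*4/63 = -64/21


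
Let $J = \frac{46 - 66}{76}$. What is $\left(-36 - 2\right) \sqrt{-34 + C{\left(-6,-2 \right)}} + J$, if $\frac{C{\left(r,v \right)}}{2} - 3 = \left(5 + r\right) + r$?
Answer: $- \frac{5}{19} - 38 i \sqrt{42} \approx -0.26316 - 246.27 i$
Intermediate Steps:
$C{\left(r,v \right)} = 16 + 4 r$ ($C{\left(r,v \right)} = 6 + 2 \left(\left(5 + r\right) + r\right) = 6 + 2 \left(5 + 2 r\right) = 6 + \left(10 + 4 r\right) = 16 + 4 r$)
$J = - \frac{5}{19}$ ($J = \left(-20\right) \frac{1}{76} = - \frac{5}{19} \approx -0.26316$)
$\left(-36 - 2\right) \sqrt{-34 + C{\left(-6,-2 \right)}} + J = \left(-36 - 2\right) \sqrt{-34 + \left(16 + 4 \left(-6\right)\right)} - \frac{5}{19} = \left(-36 - 2\right) \sqrt{-34 + \left(16 - 24\right)} - \frac{5}{19} = - 38 \sqrt{-34 - 8} - \frac{5}{19} = - 38 \sqrt{-42} - \frac{5}{19} = - 38 i \sqrt{42} - \frac{5}{19} = - \frac{5}{19} - 38 i \sqrt{42}$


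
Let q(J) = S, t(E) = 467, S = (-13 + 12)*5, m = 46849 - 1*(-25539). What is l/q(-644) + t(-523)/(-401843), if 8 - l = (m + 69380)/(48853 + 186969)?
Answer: -350844762757/236908549865 ≈ -1.4809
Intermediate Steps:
m = 72388 (m = 46849 + 25539 = 72388)
S = -5 (S = -1*5 = -5)
l = 872404/117911 (l = 8 - (72388 + 69380)/(48853 + 186969) = 8 - 141768/235822 = 8 - 1*70884/117911 = 8 - 70884/117911 = 872404/117911 ≈ 7.3988)
q(J) = -5
l/q(-644) + t(-523)/(-401843) = (872404/117911)/(-5) + 467/(-401843) = (872404/117911)*(-⅕) + 467*(-1/401843) = -872404/589555 - 467/401843 = -350844762757/236908549865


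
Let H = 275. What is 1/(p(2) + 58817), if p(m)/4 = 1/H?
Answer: 275/16174679 ≈ 1.7002e-5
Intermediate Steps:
p(m) = 4/275
1/(p(2) + 58817) = 1/(4/275 + 58817) = 1/(16174679/275) = 275/16174679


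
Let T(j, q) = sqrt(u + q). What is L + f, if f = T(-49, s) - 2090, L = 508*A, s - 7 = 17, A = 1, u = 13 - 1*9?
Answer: -1582 + 2*sqrt(7) ≈ -1576.7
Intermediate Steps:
u = 4 (u = 13 - 9 = 4)
s = 24 (s = 7 + 17 = 24)
T(j, q) = sqrt(4 + q)
L = 508 (L = 508*1 = 508)
f = -2090 + 2*sqrt(7) (f = sqrt(4 + 24) - 2090 = sqrt(28) - 2090 = 2*sqrt(7) - 2090 = -2090 + 2*sqrt(7) ≈ -2084.7)
L + f = 508 + (-2090 + 2*sqrt(7)) = -1582 + 2*sqrt(7)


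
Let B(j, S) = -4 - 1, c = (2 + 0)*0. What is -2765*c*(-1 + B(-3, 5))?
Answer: 0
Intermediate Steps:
c = 0 (c = 2*0 = 0)
B(j, S) = -5
-2765*c*(-1 + B(-3, 5)) = -0*(-1 - 5) = -0*(-6) = -2765*0 = 0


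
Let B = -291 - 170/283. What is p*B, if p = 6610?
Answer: -545477030/283 ≈ -1.9275e+6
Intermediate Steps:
B = -82523/283 (B = -291 - 170*1/283 = -291 - 170/283 = -82523/283 ≈ -291.60)
p*B = 6610*(-82523/283) = -545477030/283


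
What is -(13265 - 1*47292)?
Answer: 34027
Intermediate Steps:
-(13265 - 1*47292) = -(13265 - 47292) = -1*(-34027) = 34027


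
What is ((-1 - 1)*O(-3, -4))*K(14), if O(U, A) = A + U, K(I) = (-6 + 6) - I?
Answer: -196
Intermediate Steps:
K(I) = -I (K(I) = 0 - I = -I)
((-1 - 1)*O(-3, -4))*K(14) = ((-1 - 1)*(-4 - 3))*(-1*14) = -2*(-7)*(-14) = 14*(-14) = -196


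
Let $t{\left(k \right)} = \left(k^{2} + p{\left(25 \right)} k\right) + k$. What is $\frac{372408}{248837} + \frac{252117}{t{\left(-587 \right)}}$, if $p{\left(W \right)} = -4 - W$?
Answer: $\frac{65725729323}{29943800395} \approx 2.195$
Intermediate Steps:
$t{\left(k \right)} = k^{2} - 28 k$ ($t{\left(k \right)} = \left(k^{2} + \left(-4 - 25\right) k\right) + k = \left(k^{2} - 29 k\right) + k = k^{2} - 28 k$)
$\frac{372408}{248837} + \frac{252117}{t{\left(-587 \right)}} = \frac{372408}{248837} + \frac{252117}{\left(-587\right) \left(-28 - 587\right)} = 372408 \cdot \frac{1}{248837} + \frac{252117}{\left(-587\right) \left(-615\right)} = \frac{372408}{248837} + \frac{252117}{361005} = \frac{372408}{248837} + 252117 \cdot \frac{1}{361005} = \frac{372408}{248837} + \frac{84039}{120335} = \frac{65725729323}{29943800395}$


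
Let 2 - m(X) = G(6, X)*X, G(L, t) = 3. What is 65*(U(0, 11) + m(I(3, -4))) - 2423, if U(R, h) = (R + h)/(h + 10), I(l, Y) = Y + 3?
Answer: -43343/21 ≈ -2064.0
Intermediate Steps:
I(l, Y) = 3 + Y
U(R, h) = (R + h)/(10 + h)
m(X) = 2 - 3*X
65*(U(0, 11) + m(I(3, -4))) - 2423 = 65*((0 + 11)/(10 + 11) + (2 - 3*(3 - 4))) - 2423 = 65*(11/21 + (2 - 3*(-1))) - 2423 = 65*((1/21)*11 + (2 + 3)) - 2423 = 65*(11/21 + 5) - 2423 = 65*(116/21) - 2423 = 7540/21 - 2423 = -43343/21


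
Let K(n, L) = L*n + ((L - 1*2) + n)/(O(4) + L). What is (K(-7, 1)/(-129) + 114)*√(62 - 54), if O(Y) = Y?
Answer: 3422*√2/15 ≈ 322.63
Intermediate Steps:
K(n, L) = L*n + (-2 + L + n)/(4 + L) (K(n, L) = L*n + ((L - 1*2) + n)/(4 + L) = L*n + ((L - 2) + n)/(4 + L) = L*n + ((-2 + L) + n)/(4 + L) = L*n + (-2 + L + n)/(4 + L))
(K(-7, 1)/(-129) + 114)*√(62 - 54) = (((-2 + 1 - 7 - 7*1² + 4*1*(-7))/(4 + 1))/(-129) + 114)*√(62 - 54) = (((-2 + 1 - 7 - 7*1 - 28)/5)*(-1/129) + 114)*√8 = (((-2 + 1 - 7 - 7 - 28)/5)*(-1/129) + 114)*(2*√2) = (((⅕)*(-43))*(-1/129) + 114)*(2*√2) = (-43/5*(-1/129) + 114)*(2*√2) = (1/15 + 114)*(2*√2) = 1711*(2*√2)/15 = 3422*√2/15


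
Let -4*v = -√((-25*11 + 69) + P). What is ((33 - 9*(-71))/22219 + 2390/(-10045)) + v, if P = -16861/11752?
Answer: -9270634/44637971 + I*√42379746/1808 ≈ -0.20768 + 3.6006*I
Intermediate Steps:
P = -1297/904 (P = -16861*1/11752 = -1297/904 ≈ -1.4347)
v = I*√42379746/1808 (v = -(-1)*√((-25*11 + 69) - 1297/904)/4 = -(-1)*√((-275 + 69) - 1297/904)/4 = -(-1)*√(-206 - 1297/904)/4 = -(-1)*√(-187521/904)/4 = -(-1)*I*√42379746/452/4 = -(-1)*I*√42379746/1808 = I*√42379746/1808 ≈ 3.6006*I)
((33 - 9*(-71))/22219 + 2390/(-10045)) + v = ((33 - 9*(-71))/22219 + 2390/(-10045)) + I*√42379746/1808 = ((33 + 639)*(1/22219) + 2390*(-1/10045)) + I*√42379746/1808 = (672*(1/22219) - 478/2009) + I*√42379746/1808 = (672/22219 - 478/2009) + I*√42379746/1808 = -9270634/44637971 + I*√42379746/1808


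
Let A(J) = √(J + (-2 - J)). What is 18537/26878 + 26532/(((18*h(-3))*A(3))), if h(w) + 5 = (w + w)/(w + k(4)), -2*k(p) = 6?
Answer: 18537/26878 + 737*I*√2/4 ≈ 0.68967 + 260.57*I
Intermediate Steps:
k(p) = -3 (k(p) = -½*6 = -3)
h(w) = -5 + 2*w/(-3 + w) (h(w) = -5 + (w + w)/(w - 3) = -5 + (2*w)/(-3 + w) = -5 + 2*w/(-3 + w))
A(J) = I*√2 (A(J) = √(-2) = I*√2)
18537/26878 + 26532/(((18*h(-3))*A(3))) = 18537/26878 + 26532/(((18*(3*(5 - 1*(-3))/(-3 - 3)))*(I*√2))) = 18537*(1/26878) + 26532/(((18*(3*(5 + 3)/(-6)))*(I*√2))) = 18537/26878 + 26532/(((18*(3*(-⅙)*8))*(I*√2))) = 18537/26878 + 26532/(((18*(-4))*(I*√2))) = 18537/26878 + 26532/((-72*I*√2)) = 18537/26878 + 26532*(I*√2/144) = 18537/26878 + 737*I*√2/4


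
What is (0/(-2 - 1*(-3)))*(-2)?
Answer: 0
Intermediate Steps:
(0/(-2 - 1*(-3)))*(-2) = (0/(-2 + 3))*(-2) = (0/1)*(-2) = (0*1)*(-2) = 0*(-2) = 0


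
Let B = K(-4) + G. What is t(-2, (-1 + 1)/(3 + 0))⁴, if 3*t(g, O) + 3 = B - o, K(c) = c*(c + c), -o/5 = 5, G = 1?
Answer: 9150625/81 ≈ 1.1297e+5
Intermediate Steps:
o = -25 (o = -5*5 = -25)
K(c) = 2*c² (K(c) = c*(2*c) = 2*c²)
B = 33 (B = 2*(-4)² + 1 = 2*16 + 1 = 32 + 1 = 33)
t(g, O) = 55/3 (t(g, O) = -1 + (33 - 1*(-25))/3 = -1 + (33 + 25)/3 = -1 + (⅓)*58 = -1 + 58/3 = 55/3)
t(-2, (-1 + 1)/(3 + 0))⁴ = (55/3)⁴ = 9150625/81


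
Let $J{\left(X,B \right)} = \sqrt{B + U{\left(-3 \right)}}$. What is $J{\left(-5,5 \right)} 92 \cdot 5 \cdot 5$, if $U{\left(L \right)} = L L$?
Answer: $2300 \sqrt{14} \approx 8605.8$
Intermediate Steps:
$U{\left(L \right)} = L^{2}$
$J{\left(X,B \right)} = \sqrt{9 + B}$ ($J{\left(X,B \right)} = \sqrt{B + \left(-3\right)^{2}} = \sqrt{B + 9} = \sqrt{9 + B}$)
$J{\left(-5,5 \right)} 92 \cdot 5 \cdot 5 = \sqrt{9 + 5} \cdot 92 \cdot 5 \cdot 5 = \sqrt{14} \cdot 92 \cdot 25 = 92 \sqrt{14} \cdot 25 = 2300 \sqrt{14}$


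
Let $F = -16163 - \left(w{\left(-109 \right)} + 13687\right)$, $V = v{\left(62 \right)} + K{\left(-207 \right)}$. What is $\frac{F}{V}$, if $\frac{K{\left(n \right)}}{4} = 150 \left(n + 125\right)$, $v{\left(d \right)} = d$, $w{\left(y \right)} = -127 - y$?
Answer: $\frac{14916}{24569} \approx 0.60711$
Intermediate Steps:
$K{\left(n \right)} = 75000 + 600 n$ ($K{\left(n \right)} = 4 \cdot 150 \left(n + 125\right) = 4 \cdot 150 \left(125 + n\right) = 4 \left(18750 + 150 n\right) = 75000 + 600 n$)
$V = -49138$ ($V = 62 + \left(75000 + 600 \left(-207\right)\right) = 62 + \left(75000 - 124200\right) = 62 - 49200 = -49138$)
$F = -29832$ ($F = -16163 - \left(\left(-127 - -109\right) + 13687\right) = -16163 - \left(\left(-127 + 109\right) + 13687\right) = -16163 - \left(-18 + 13687\right) = -16163 - 13669 = -29832$)
$\frac{F}{V} = - \frac{29832}{-49138} = \left(-29832\right) \left(- \frac{1}{49138}\right) = \frac{14916}{24569}$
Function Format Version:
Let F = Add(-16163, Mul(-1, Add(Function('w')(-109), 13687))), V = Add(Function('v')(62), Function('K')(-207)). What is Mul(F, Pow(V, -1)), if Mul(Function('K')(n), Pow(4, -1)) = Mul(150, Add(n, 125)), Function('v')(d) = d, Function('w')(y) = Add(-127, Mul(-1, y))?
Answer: Rational(14916, 24569) ≈ 0.60711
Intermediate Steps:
Function('K')(n) = Add(75000, Mul(600, n)) (Function('K')(n) = Mul(4, Mul(150, Add(n, 125))) = Mul(4, Mul(150, Add(125, n))) = Mul(4, Add(18750, Mul(150, n))) = Add(75000, Mul(600, n)))
V = -49138 (V = Add(62, Add(75000, Mul(600, -207))) = Add(62, Add(75000, -124200)) = Add(62, -49200) = -49138)
F = -29832 (F = Add(-16163, Mul(-1, Add(Add(-127, Mul(-1, -109)), 13687))) = Add(-16163, Mul(-1, Add(Add(-127, 109), 13687))) = Add(-16163, Mul(-1, Add(-18, 13687))) = Add(-16163, Mul(-1, 13669)) = Add(-16163, -13669) = -29832)
Mul(F, Pow(V, -1)) = Mul(-29832, Pow(-49138, -1)) = Mul(-29832, Rational(-1, 49138)) = Rational(14916, 24569)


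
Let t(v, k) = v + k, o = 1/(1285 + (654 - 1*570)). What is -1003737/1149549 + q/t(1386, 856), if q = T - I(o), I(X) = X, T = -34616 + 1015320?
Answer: 513428356000283/1176102815534 ≈ 436.55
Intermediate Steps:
o = 1/1369 (o = 1/(1285 + (654 - 570)) = 1/(1285 + 84) = 1/1369 ≈ 0.00073046)
T = 980704
t(v, k) = k + v
q = 1342583775/1369 (q = 980704 - 1*1/1369 = 980704 - 1/1369 = 1342583775/1369 ≈ 9.8070e+5)
-1003737/1149549 + q/t(1386, 856) = -1003737/1149549 + 1342583775/(1369*(856 + 1386)) = -1003737*1/1149549 + (1342583775/1369)/2242 = -334579/383183 + (1342583775/1369)*(1/2242) = -334579/383183 + 1342583775/3069298 = 513428356000283/1176102815534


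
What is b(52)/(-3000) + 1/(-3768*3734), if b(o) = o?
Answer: -30484501/1758714000 ≈ -0.017333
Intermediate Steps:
b(52)/(-3000) + 1/(-3768*3734) = 52/(-3000) + 1/(-3768*3734) = 52*(-1/3000) - 1/3768*1/3734 = -13/750 - 1/14069712 = -30484501/1758714000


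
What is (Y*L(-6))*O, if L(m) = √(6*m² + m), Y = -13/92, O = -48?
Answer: 156*√210/23 ≈ 98.289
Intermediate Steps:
Y = -13/92 (Y = -13*1/92 = -13/92 ≈ -0.14130)
L(m) = √(m + 6*m²)
(Y*L(-6))*O = -13*√210/92*(-48) = 156*√210/23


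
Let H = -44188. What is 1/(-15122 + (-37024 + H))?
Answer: -1/96334 ≈ -1.0381e-5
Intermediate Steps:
1/(-15122 + (-37024 + H)) = 1/(-15122 + (-37024 - 44188)) = 1/(-15122 - 81212) = 1/(-96334) = -1/96334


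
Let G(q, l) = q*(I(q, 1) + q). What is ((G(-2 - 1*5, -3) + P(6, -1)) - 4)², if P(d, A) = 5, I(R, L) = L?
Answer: 1849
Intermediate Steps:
G(q, l) = q*(1 + q)
((G(-2 - 1*5, -3) + P(6, -1)) - 4)² = (((-2 - 1*5)*(1 + (-2 - 1*5)) + 5) - 4)² = (((-2 - 5)*(1 + (-2 - 5)) + 5) - 4)² = ((-7*(1 - 7) + 5) - 4)² = ((-7*(-6) + 5) - 4)² = ((42 + 5) - 4)² = (47 - 4)² = 43² = 1849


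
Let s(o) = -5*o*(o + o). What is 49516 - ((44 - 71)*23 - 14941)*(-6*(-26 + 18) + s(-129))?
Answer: -2588875928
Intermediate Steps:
s(o) = -10*o² (s(o) = -5*o*2*o = -10*o²)
49516 - ((44 - 71)*23 - 14941)*(-6*(-26 + 18) + s(-129)) = 49516 - ((44 - 71)*23 - 14941)*(-6*(-26 + 18) - 10*(-129)²) = 49516 - (-27*23 - 14941)*(-6*(-8) - 10*16641) = 49516 - (-621 - 14941)*(48 - 166410) = 49516 - (-15562)*(-166362) = 49516 - 1*2588925444 = 49516 - 2588925444 = -2588875928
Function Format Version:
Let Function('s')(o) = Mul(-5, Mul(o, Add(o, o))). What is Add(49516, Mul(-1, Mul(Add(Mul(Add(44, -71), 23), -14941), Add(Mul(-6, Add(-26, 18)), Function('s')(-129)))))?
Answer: -2588875928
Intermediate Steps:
Function('s')(o) = Mul(-10, Pow(o, 2)) (Function('s')(o) = Mul(-5, Mul(o, Mul(2, o))) = Mul(-5, Mul(2, Pow(o, 2))) = Mul(-10, Pow(o, 2)))
Add(49516, Mul(-1, Mul(Add(Mul(Add(44, -71), 23), -14941), Add(Mul(-6, Add(-26, 18)), Function('s')(-129))))) = Add(49516, Mul(-1, Mul(Add(Mul(Add(44, -71), 23), -14941), Add(Mul(-6, Add(-26, 18)), Mul(-10, Pow(-129, 2)))))) = Add(49516, Mul(-1, Mul(Add(Mul(-27, 23), -14941), Add(Mul(-6, -8), Mul(-10, 16641))))) = Add(49516, Mul(-1, Mul(Add(-621, -14941), Add(48, -166410)))) = Add(49516, Mul(-1, Mul(-15562, -166362))) = Add(49516, Mul(-1, 2588925444)) = Add(49516, -2588925444) = -2588875928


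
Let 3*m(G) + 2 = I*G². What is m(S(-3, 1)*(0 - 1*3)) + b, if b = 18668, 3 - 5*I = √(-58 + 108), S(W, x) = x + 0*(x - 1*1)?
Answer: 280037/15 - 3*√2 ≈ 18665.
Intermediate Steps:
S(W, x) = x (S(W, x) = x + 0*(x - 1) = x + 0*(-1 + x) = x + 0 = x)
I = ⅗ - √2 (I = ⅗ - √(-58 + 108)/5 = ⅗ - √2 ≈ -0.81421)
m(G) = -⅔ + G²*(⅗ - √2)/3 (m(G) = -⅔ + ((⅗ - √2)*G²)/3 = -⅔ + (G²*(⅗ - √2))/3 = -⅔ + G²*(⅗ - √2)/3)
m(S(-3, 1)*(0 - 1*3)) + b = (-⅔ + (1*(0 - 1*3))²*(3 - 5*√2)/15) + 18668 = (-⅔ + (1*(0 - 3))²*(3 - 5*√2)/15) + 18668 = (-⅔ + (1*(-3))²*(3 - 5*√2)/15) + 18668 = (-⅔ + (1/15)*(-3)²*(3 - 5*√2)) + 18668 = (-⅔ + (1/15)*9*(3 - 5*√2)) + 18668 = (-⅔ + (9/5 - 3*√2)) + 18668 = (17/15 - 3*√2) + 18668 = 280037/15 - 3*√2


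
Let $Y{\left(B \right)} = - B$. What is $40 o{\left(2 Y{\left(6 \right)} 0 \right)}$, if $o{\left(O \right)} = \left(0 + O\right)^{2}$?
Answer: $0$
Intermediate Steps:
$o{\left(O \right)} = O^{2}$
$40 o{\left(2 Y{\left(6 \right)} 0 \right)} = 40 \left(2 \left(\left(-1\right) 6\right) 0\right)^{2} = 40 \left(2 \left(-6\right) 0\right)^{2} = 40 \left(\left(-12\right) 0\right)^{2} = 40 \cdot 0^{2} = 40 \cdot 0 = 0$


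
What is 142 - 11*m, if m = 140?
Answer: -1398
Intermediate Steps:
142 - 11*m = 142 - 11*140 = 142 - 1540 = -1398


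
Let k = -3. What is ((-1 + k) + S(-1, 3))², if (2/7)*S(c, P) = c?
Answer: 225/4 ≈ 56.250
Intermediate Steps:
S(c, P) = 7*c/2
((-1 + k) + S(-1, 3))² = ((-1 - 3) + (7/2)*(-1))² = (-4 - 7/2)² = (-15/2)² = 225/4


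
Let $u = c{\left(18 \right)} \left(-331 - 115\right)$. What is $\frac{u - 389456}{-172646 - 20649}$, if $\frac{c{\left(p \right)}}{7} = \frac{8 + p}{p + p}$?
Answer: $\frac{3525397}{1739655} \approx 2.0265$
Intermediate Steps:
$c{\left(p \right)} = \frac{7 \left(8 + p\right)}{2 p}$ ($c{\left(p \right)} = 7 \frac{8 + p}{p + p} = 7 \frac{8 + p}{2 p} = \frac{7 \left(8 + p\right)}{2 p}$)
$u = - \frac{20293}{9}$ ($u = \left(\frac{7}{2} + \frac{28}{18}\right) \left(-331 - 115\right) = \left(\frac{7}{2} + 28 \cdot \frac{1}{18}\right) \left(-446\right) = \left(\frac{7}{2} + \frac{14}{9}\right) \left(-446\right) = \frac{91}{18} \left(-446\right) = - \frac{20293}{9} \approx -2254.8$)
$\frac{u - 389456}{-172646 - 20649} = \frac{- \frac{20293}{9} - 389456}{-172646 - 20649} = - \frac{3525397}{9 \left(-193295\right)} = \left(- \frac{3525397}{9}\right) \left(- \frac{1}{193295}\right) = \frac{3525397}{1739655}$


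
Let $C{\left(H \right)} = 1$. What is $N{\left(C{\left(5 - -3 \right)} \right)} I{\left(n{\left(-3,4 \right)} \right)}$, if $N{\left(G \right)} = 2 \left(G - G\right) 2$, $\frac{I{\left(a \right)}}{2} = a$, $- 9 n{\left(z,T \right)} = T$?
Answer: $0$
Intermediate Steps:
$n{\left(z,T \right)} = - \frac{T}{9}$
$I{\left(a \right)} = 2 a$
$N{\left(G \right)} = 0$ ($N{\left(G \right)} = 2 \cdot 0 \cdot 2 = 0 \cdot 2 = 0$)
$N{\left(C{\left(5 - -3 \right)} \right)} I{\left(n{\left(-3,4 \right)} \right)} = 0 \cdot 2 \left(\left(- \frac{1}{9}\right) 4\right) = 0 \cdot 2 \left(- \frac{4}{9}\right) = 0 \left(- \frac{8}{9}\right) = 0$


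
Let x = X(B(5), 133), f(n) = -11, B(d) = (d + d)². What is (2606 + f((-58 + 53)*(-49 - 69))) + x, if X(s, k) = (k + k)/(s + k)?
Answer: 604901/233 ≈ 2596.1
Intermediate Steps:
B(d) = 4*d² (B(d) = (2*d)² = 4*d²)
X(s, k) = 2*k/(k + s) (X(s, k) = (2*k)/(k + s) = 2*k/(k + s))
x = 266/233 (x = 2*133/(133 + 4*5²) = 2*133/(133 + 4*25) = 2*133/(133 + 100) = 2*133/233 = 2*133*(1/233) = 266/233 ≈ 1.1416)
(2606 + f((-58 + 53)*(-49 - 69))) + x = (2606 - 11) + 266/233 = 2595 + 266/233 = 604901/233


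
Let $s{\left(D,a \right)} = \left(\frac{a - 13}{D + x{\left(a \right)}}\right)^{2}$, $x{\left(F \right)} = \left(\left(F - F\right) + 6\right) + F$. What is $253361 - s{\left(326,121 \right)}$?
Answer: $\frac{5776882865}{22801} \approx 2.5336 \cdot 10^{5}$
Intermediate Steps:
$x{\left(F \right)} = 6 + F$ ($x{\left(F \right)} = \left(0 + 6\right) + F = 6 + F$)
$s{\left(D,a \right)} = \frac{\left(-13 + a\right)^{2}}{\left(6 + D + a\right)^{2}}$ ($s{\left(D,a \right)} = \left(\frac{a - 13}{D + \left(6 + a\right)}\right)^{2} = \left(\frac{-13 + a}{6 + D + a}\right)^{2} = \frac{\left(-13 + a\right)^{2}}{\left(6 + D + a\right)^{2}}$)
$253361 - s{\left(326,121 \right)} = 253361 - \frac{\left(-13 + 121\right)^{2}}{\left(6 + 326 + 121\right)^{2}} = 253361 - \frac{108^{2}}{205209} = 253361 - 11664 \cdot \frac{1}{205209} = 253361 - \frac{1296}{22801} = \frac{5776882865}{22801}$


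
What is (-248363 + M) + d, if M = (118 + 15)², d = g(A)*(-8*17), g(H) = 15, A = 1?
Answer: -232714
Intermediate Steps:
d = -2040 (d = 15*(-8*17) = 15*(-136) = -2040)
M = 17689 (M = 133² = 17689)
(-248363 + M) + d = (-248363 + 17689) - 2040 = -230674 - 2040 = -232714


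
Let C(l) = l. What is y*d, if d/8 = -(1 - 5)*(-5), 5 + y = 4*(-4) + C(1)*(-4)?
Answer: 4000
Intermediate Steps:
y = -25 (y = -5 + (4*(-4) + 1*(-4)) = -5 + (-16 - 4) = -5 - 20 = -25)
d = -160 (d = 8*(-(1 - 5)*(-5)) = 8*(-(-4)*(-5)) = 8*(-1*20) = 8*(-20) = -160)
y*d = -25*(-160) = 4000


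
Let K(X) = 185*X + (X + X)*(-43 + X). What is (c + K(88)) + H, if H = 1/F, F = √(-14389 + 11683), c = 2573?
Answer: 26773 - I*√2706/2706 ≈ 26773.0 - 0.019224*I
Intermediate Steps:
F = I*√2706 (F = √(-2706) = I*√2706 ≈ 52.019*I)
K(X) = 185*X + 2*X*(-43 + X) (K(X) = 185*X + (2*X)*(-43 + X) = 185*X + 2*X*(-43 + X))
H = -I*√2706/2706 (H = 1/(I*√2706) = -I*√2706/2706 ≈ -0.019224*I)
(c + K(88)) + H = (2573 + 88*(99 + 2*88)) - I*√2706/2706 = (2573 + 88*(99 + 176)) - I*√2706/2706 = (2573 + 88*275) - I*√2706/2706 = (2573 + 24200) - I*√2706/2706 = 26773 - I*√2706/2706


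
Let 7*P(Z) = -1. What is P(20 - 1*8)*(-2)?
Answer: 2/7 ≈ 0.28571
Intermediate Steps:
P(Z) = -1/7 (P(Z) = (1/7)*(-1) = -1/7)
P(20 - 1*8)*(-2) = -1/7*(-2) = 2/7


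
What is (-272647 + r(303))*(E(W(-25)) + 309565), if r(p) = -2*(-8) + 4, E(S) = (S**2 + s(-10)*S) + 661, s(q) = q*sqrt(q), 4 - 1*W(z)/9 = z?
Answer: -103147607569 + 711556470*I*sqrt(10) ≈ -1.0315e+11 + 2.2501e+9*I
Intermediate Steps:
W(z) = 36 - 9*z
s(q) = q**(3/2)
E(S) = 661 + S**2 - 10*I*S*sqrt(10) (E(S) = (S**2 + (-10)**(3/2)*S) + 661 = (S**2 + (-10*I*sqrt(10))*S) + 661 = (S**2 - 10*I*S*sqrt(10)) + 661 = 661 + S**2 - 10*I*S*sqrt(10))
r(p) = 20 (r(p) = 16 + 4 = 20)
(-272647 + r(303))*(E(W(-25)) + 309565) = (-272647 + 20)*((661 + (36 - 9*(-25))**2 - 10*I*(36 - 9*(-25))*sqrt(10)) + 309565) = -272627*((661 + (36 + 225)**2 - 10*I*(36 + 225)*sqrt(10)) + 309565) = -272627*((661 + 261**2 - 10*I*261*sqrt(10)) + 309565) = -272627*((661 + 68121 - 2610*I*sqrt(10)) + 309565) = -272627*((68782 - 2610*I*sqrt(10)) + 309565) = -272627*(378347 - 2610*I*sqrt(10)) = -103147607569 + 711556470*I*sqrt(10)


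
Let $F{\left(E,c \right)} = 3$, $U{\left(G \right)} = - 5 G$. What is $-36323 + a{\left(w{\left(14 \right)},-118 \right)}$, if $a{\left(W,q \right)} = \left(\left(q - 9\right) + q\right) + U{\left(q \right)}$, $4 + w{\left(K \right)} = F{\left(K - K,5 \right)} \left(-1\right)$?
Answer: $-35978$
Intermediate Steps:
$w{\left(K \right)} = -7$ ($w{\left(K \right)} = -4 + 3 \left(-1\right) = -4 - 3 = -7$)
$a{\left(W,q \right)} = -9 - 3 q$ ($a{\left(W,q \right)} = \left(\left(q - 9\right) + q\right) - 5 q = \left(\left(-9 + q\right) + q\right) - 5 q = \left(-9 + 2 q\right) - 5 q = -9 - 3 q$)
$-36323 + a{\left(w{\left(14 \right)},-118 \right)} = -36323 - -345 = -36323 + \left(-9 + 354\right) = -36323 + 345 = -35978$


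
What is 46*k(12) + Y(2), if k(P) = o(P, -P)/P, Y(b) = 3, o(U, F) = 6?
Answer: 26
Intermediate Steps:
k(P) = 6/P
46*k(12) + Y(2) = 46*(6/12) + 3 = 46*(6*(1/12)) + 3 = 46*(½) + 3 = 23 + 3 = 26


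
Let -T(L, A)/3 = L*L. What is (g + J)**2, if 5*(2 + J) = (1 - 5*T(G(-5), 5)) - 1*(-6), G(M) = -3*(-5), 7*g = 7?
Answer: 11404129/25 ≈ 4.5617e+5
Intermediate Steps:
g = 1 (g = (1/7)*7 = 1)
G(M) = 15
T(L, A) = -3*L**2 (T(L, A) = -3*L*L = -3*L**2)
J = 3372/5 (J = -2 + ((1 - (-15)*15**2) - 1*(-6))/5 = -2 + ((1 - (-15)*225) + 6)/5 = -2 + ((1 - 5*(-675)) + 6)/5 = -2 + ((1 + 3375) + 6)/5 = -2 + (3376 + 6)/5 = -2 + (1/5)*3382 = -2 + 3382/5 = 3372/5 ≈ 674.40)
(g + J)**2 = (1 + 3372/5)**2 = (3377/5)**2 = 11404129/25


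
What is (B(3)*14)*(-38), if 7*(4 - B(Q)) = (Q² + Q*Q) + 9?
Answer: -76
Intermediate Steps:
B(Q) = 19/7 - 2*Q²/7 (B(Q) = 4 - ((Q² + Q*Q) + 9)/7 = 4 - ((Q² + Q²) + 9)/7 = 4 - (2*Q² + 9)/7 = 4 - (9 + 2*Q²)/7 = 4 + (-9/7 - 2*Q²/7) = 19/7 - 2*Q²/7)
(B(3)*14)*(-38) = ((19/7 - 2/7*3²)*14)*(-38) = ((19/7 - 2/7*9)*14)*(-38) = ((19/7 - 18/7)*14)*(-38) = ((⅐)*14)*(-38) = 2*(-38) = -76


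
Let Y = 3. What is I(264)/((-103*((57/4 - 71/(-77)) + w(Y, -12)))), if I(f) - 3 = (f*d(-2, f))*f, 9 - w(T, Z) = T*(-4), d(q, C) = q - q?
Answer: -924/1147523 ≈ -0.00080521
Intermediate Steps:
d(q, C) = 0
w(T, Z) = 9 + 4*T (w(T, Z) = 9 - T*(-4) = 9 - (-4)*T = 9 + 4*T)
I(f) = 3 (I(f) = 3 + (f*0)*f = 3 + 0*f = 3 + 0 = 3)
I(264)/((-103*((57/4 - 71/(-77)) + w(Y, -12)))) = 3/((-103*((57/4 - 71/(-77)) + (9 + 4*3)))) = 3/((-103*((57*(¼) - 71*(-1/77)) + (9 + 12)))) = 3/((-103*((57/4 + 71/77) + 21))) = 3/((-103*(4673/308 + 21))) = 3/((-103*11141/308)) = 3/(-1147523/308) = 3*(-308/1147523) = -924/1147523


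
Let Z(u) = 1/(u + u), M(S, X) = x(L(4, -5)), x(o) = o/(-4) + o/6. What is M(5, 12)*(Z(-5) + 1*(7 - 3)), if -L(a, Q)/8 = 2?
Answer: 26/5 ≈ 5.2000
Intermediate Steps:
L(a, Q) = -16 (L(a, Q) = -8*2 = -16)
x(o) = -o/12 (x(o) = o*(-1/4) + o*(1/6) = -o/4 + o/6 = -o/12)
M(S, X) = 4/3 (M(S, X) = -1/12*(-16) = 4/3)
Z(u) = 1/(2*u)
M(5, 12)*(Z(-5) + 1*(7 - 3)) = 4*((1/2)/(-5) + 1*(7 - 3))/3 = 4*((1/2)*(-1/5) + 1*4)/3 = 4*(-1/10 + 4)/3 = (4/3)*(39/10) = 26/5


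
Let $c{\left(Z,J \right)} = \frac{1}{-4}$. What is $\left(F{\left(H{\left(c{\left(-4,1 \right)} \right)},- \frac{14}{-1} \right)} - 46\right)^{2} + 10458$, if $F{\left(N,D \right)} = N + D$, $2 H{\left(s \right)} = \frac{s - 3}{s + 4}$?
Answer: $\frac{10358929}{900} \approx 11510.0$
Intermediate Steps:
$c{\left(Z,J \right)} = - \frac{1}{4}$
$H{\left(s \right)} = \frac{-3 + s}{2 \left(4 + s\right)}$ ($H{\left(s \right)} = \frac{\left(s - 3\right) \frac{1}{s + 4}}{2} = \frac{\left(-3 + s\right) \frac{1}{4 + s}}{2} = \frac{\frac{1}{4 + s} \left(-3 + s\right)}{2} = \frac{-3 + s}{2 \left(4 + s\right)}$)
$F{\left(N,D \right)} = D + N$
$\left(F{\left(H{\left(c{\left(-4,1 \right)} \right)},- \frac{14}{-1} \right)} - 46\right)^{2} + 10458 = \left(\left(- \frac{14}{-1} + \frac{-3 - \frac{1}{4}}{2 \left(4 - \frac{1}{4}\right)}\right) - 46\right)^{2} + 10458 = \left(\left(\left(-14\right) \left(-1\right) + \frac{1}{2} \frac{1}{\frac{15}{4}} \left(- \frac{13}{4}\right)\right) - 46\right)^{2} + 10458 = \left(\left(14 + \frac{1}{2} \cdot \frac{4}{15} \left(- \frac{13}{4}\right)\right) - 46\right)^{2} + 10458 = \left(\left(14 - \frac{13}{30}\right) - 46\right)^{2} + 10458 = \left(\frac{407}{30} - 46\right)^{2} + 10458 = \left(- \frac{973}{30}\right)^{2} + 10458 = \frac{946729}{900} + 10458 = \frac{10358929}{900}$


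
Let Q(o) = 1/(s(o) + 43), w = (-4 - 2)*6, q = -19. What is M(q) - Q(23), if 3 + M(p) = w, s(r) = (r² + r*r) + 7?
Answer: -43213/1108 ≈ -39.001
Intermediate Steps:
s(r) = 7 + 2*r² (s(r) = (r² + r²) + 7 = 2*r² + 7 = 7 + 2*r²)
w = -36 (w = -6*6 = -36)
M(p) = -39 (M(p) = -3 - 36 = -39)
Q(o) = 1/(50 + 2*o²) (Q(o) = 1/((7 + 2*o²) + 43) = 1/(50 + 2*o²))
M(q) - Q(23) = -39 - 1/(2*(25 + 23²)) = -39 - 1/(2*(25 + 529)) = -39 - 1/(2*554) = -39 - 1*1/1108 = -39 - 1/1108 = -43213/1108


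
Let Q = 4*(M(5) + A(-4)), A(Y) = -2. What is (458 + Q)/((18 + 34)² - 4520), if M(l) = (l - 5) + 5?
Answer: -235/908 ≈ -0.25881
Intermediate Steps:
M(l) = l (M(l) = (-5 + l) + 5 = l)
Q = 12 (Q = 4*(5 - 2) = 4*3 = 12)
(458 + Q)/((18 + 34)² - 4520) = (458 + 12)/((18 + 34)² - 4520) = 470/(52² - 4520) = 470/(2704 - 4520) = 470/(-1816) = 470*(-1/1816) = -235/908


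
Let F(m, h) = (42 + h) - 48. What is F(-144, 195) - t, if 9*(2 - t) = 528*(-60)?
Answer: -3333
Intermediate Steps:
F(m, h) = -6 + h
t = 3522 (t = 2 - 176*(-60)/3 = 2 - ⅑*(-31680) = 2 + 3520 = 3522)
F(-144, 195) - t = (-6 + 195) - 1*3522 = 189 - 3522 = -3333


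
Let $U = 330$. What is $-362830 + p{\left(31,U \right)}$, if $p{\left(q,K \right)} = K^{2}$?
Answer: $-253930$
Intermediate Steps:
$-362830 + p{\left(31,U \right)} = -362830 + 330^{2} = -362830 + 108900 = -253930$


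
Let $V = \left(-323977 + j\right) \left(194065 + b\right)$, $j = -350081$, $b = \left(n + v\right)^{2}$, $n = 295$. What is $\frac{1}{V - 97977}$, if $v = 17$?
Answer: $- \frac{1}{196426665699} \approx -5.091 \cdot 10^{-12}$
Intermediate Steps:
$b = 97344$ ($b = \left(295 + 17\right)^{2} = 312^{2} = 97344$)
$V = -196426567722$ ($V = \left(-323977 - 350081\right) \left(194065 + 97344\right) = \left(-674058\right) 291409 = -196426567722$)
$\frac{1}{V - 97977} = \frac{1}{-196426567722 - 97977} = \frac{1}{-196426665699} = - \frac{1}{196426665699}$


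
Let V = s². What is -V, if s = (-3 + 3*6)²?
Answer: -50625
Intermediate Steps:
s = 225 (s = (-3 + 18)² = 15² = 225)
V = 50625 (V = 225² = 50625)
-V = -1*50625 = -50625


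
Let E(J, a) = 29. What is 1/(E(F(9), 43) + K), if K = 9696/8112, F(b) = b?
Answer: 169/5103 ≈ 0.033118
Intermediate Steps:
K = 202/169 (K = 9696*(1/8112) = 202/169 ≈ 1.1953)
1/(E(F(9), 43) + K) = 1/(29 + 202/169) = 1/(5103/169) = 169/5103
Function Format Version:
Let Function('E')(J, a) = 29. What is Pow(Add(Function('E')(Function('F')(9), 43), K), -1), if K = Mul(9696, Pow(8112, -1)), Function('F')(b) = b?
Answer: Rational(169, 5103) ≈ 0.033118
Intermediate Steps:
K = Rational(202, 169) (K = Mul(9696, Rational(1, 8112)) = Rational(202, 169) ≈ 1.1953)
Pow(Add(Function('E')(Function('F')(9), 43), K), -1) = Pow(Add(29, Rational(202, 169)), -1) = Pow(Rational(5103, 169), -1) = Rational(169, 5103)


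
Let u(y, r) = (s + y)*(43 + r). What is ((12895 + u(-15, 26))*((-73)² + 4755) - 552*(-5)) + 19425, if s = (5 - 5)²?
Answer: 119618425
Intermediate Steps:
s = 0 (s = 0² = 0)
u(y, r) = y*(43 + r) (u(y, r) = (0 + y)*(43 + r) = y*(43 + r))
((12895 + u(-15, 26))*((-73)² + 4755) - 552*(-5)) + 19425 = ((12895 - 15*(43 + 26))*((-73)² + 4755) - 552*(-5)) + 19425 = ((12895 - 15*69)*(5329 + 4755) + 2760) + 19425 = ((12895 - 1035)*10084 + 2760) + 19425 = (11860*10084 + 2760) + 19425 = (119596240 + 2760) + 19425 = 119599000 + 19425 = 119618425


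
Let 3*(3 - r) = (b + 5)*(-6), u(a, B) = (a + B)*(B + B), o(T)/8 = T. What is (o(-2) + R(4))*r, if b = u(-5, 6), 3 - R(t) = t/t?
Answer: -518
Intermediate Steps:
o(T) = 8*T
u(a, B) = 2*B*(B + a) (u(a, B) = (B + a)*(2*B) = 2*B*(B + a))
R(t) = 2 (R(t) = 3 - t/t = 3 - 1*1 = 3 - 1 = 2)
b = 12 (b = 2*6*(6 - 5) = 2*6*1 = 12)
r = 37 (r = 3 - (12 + 5)*(-6)/3 = 3 - 17*(-6)/3 = 3 - 1/3*(-102) = 3 + 34 = 37)
(o(-2) + R(4))*r = (8*(-2) + 2)*37 = (-16 + 2)*37 = -14*37 = -518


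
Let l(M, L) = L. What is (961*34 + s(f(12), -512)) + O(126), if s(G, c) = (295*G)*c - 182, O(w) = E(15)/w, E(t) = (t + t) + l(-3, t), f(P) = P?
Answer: -24919827/14 ≈ -1.7800e+6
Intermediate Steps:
E(t) = 3*t (E(t) = (t + t) + t = 2*t + t = 3*t)
O(w) = 45/w (O(w) = (3*15)/w = 45/w)
s(G, c) = -182 + 295*G*c (s(G, c) = 295*G*c - 182 = -182 + 295*G*c)
(961*34 + s(f(12), -512)) + O(126) = (961*34 + (-182 + 295*12*(-512))) + 45/126 = (32674 + (-182 - 1812480)) + 45*(1/126) = (32674 - 1812662) + 5/14 = -1779988 + 5/14 = -24919827/14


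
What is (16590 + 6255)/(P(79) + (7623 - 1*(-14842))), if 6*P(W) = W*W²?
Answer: 137070/627829 ≈ 0.21832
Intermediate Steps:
P(W) = W³/6 (P(W) = (W*W²)/6 = W³/6)
(16590 + 6255)/(P(79) + (7623 - 1*(-14842))) = (16590 + 6255)/((⅙)*79³ + (7623 - 1*(-14842))) = 22845/((⅙)*493039 + (7623 + 14842)) = 22845/(493039/6 + 22465) = 22845/(627829/6) = 22845*(6/627829) = 137070/627829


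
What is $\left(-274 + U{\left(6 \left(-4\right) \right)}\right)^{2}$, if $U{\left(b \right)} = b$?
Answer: $88804$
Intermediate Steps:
$\left(-274 + U{\left(6 \left(-4\right) \right)}\right)^{2} = \left(-274 + 6 \left(-4\right)\right)^{2} = \left(-274 - 24\right)^{2} = \left(-298\right)^{2} = 88804$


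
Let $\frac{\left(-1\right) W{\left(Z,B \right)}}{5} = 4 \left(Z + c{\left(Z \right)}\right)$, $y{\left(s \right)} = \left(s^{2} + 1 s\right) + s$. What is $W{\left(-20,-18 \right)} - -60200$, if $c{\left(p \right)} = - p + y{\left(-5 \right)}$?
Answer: $59900$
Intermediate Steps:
$y{\left(s \right)} = s^{2} + 2 s$ ($y{\left(s \right)} = \left(s^{2} + s\right) + s = \left(s + s^{2}\right) + s = s^{2} + 2 s$)
$c{\left(p \right)} = 15 - p$ ($c{\left(p \right)} = - p - 5 \left(2 - 5\right) = - p - -15 = - p + 15 = 15 - p$)
$W{\left(Z,B \right)} = -300$ ($W{\left(Z,B \right)} = - 5 \cdot 4 \left(Z - \left(-15 + Z\right)\right) = - 5 \cdot 4 \cdot 15 = \left(-5\right) 60 = -300$)
$W{\left(-20,-18 \right)} - -60200 = -300 - -60200 = -300 + 60200 = 59900$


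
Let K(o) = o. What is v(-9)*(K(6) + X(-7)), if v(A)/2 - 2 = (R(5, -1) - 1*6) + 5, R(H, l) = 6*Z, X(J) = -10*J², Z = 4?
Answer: -24200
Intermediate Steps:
R(H, l) = 24 (R(H, l) = 6*4 = 24)
v(A) = 50 (v(A) = 4 + 2*((24 - 1*6) + 5) = 4 + 2*((24 - 6) + 5) = 4 + 2*(18 + 5) = 4 + 2*23 = 4 + 46 = 50)
v(-9)*(K(6) + X(-7)) = 50*(6 - 10*(-7)²) = 50*(6 - 10*49) = 50*(6 - 490) = 50*(-484) = -24200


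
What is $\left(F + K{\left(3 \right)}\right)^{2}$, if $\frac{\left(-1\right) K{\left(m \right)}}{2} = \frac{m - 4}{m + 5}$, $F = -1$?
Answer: $\frac{9}{16} \approx 0.5625$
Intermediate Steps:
$K{\left(m \right)} = - \frac{2 \left(-4 + m\right)}{5 + m}$ ($K{\left(m \right)} = - 2 \frac{m - 4}{m + 5} = - 2 \frac{-4 + m}{5 + m} = - \frac{2 \left(-4 + m\right)}{5 + m}$)
$\left(F + K{\left(3 \right)}\right)^{2} = \left(-1 + \frac{2 \left(4 - 3\right)}{5 + 3}\right)^{2} = \left(-1 + \frac{2 \left(4 - 3\right)}{8}\right)^{2} = \left(-1 + 2 \cdot \frac{1}{8} \cdot 1\right)^{2} = \left(-1 + \frac{1}{4}\right)^{2} = \left(- \frac{3}{4}\right)^{2} = \frac{9}{16}$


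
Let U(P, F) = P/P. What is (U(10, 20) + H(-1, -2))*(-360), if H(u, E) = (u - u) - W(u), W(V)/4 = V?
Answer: -1800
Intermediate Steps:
W(V) = 4*V
H(u, E) = -4*u (H(u, E) = (u - u) - 4*u = 0 - 4*u = -4*u)
U(P, F) = 1
(U(10, 20) + H(-1, -2))*(-360) = (1 - 4*(-1))*(-360) = (1 + 4)*(-360) = 5*(-360) = -1800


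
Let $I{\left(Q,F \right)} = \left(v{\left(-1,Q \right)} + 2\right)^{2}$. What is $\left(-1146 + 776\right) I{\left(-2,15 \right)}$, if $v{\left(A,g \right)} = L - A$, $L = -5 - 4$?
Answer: $-13320$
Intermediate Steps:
$L = -9$
$v{\left(A,g \right)} = -9 - A$
$I{\left(Q,F \right)} = 36$ ($I{\left(Q,F \right)} = \left(\left(-9 - -1\right) + 2\right)^{2} = \left(\left(-9 + 1\right) + 2\right)^{2} = \left(-8 + 2\right)^{2} = \left(-6\right)^{2} = 36$)
$\left(-1146 + 776\right) I{\left(-2,15 \right)} = \left(-1146 + 776\right) 36 = \left(-370\right) 36 = -13320$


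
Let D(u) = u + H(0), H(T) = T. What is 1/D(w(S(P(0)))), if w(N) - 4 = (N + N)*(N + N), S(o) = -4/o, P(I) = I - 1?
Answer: 1/68 ≈ 0.014706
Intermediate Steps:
P(I) = -1 + I
w(N) = 4 + 4*N² (w(N) = 4 + (N + N)*(N + N) = 4 + (2*N)*(2*N) = 4 + 4*N²)
D(u) = u (D(u) = u + 0 = u)
1/D(w(S(P(0)))) = 1/(4 + 4*(-4/(-1 + 0))²) = 1/(4 + 4*(-4/(-1))²) = 1/(4 + 4*(-4*(-1))²) = 1/(4 + 4*4²) = 1/(4 + 4*16) = 1/(4 + 64) = 1/68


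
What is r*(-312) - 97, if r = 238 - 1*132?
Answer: -33169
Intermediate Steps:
r = 106 (r = 238 - 132 = 106)
r*(-312) - 97 = 106*(-312) - 97 = -33072 - 97 = -33169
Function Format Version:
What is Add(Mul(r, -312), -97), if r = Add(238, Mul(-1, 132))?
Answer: -33169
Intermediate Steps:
r = 106 (r = Add(238, -132) = 106)
Add(Mul(r, -312), -97) = Add(Mul(106, -312), -97) = Add(-33072, -97) = -33169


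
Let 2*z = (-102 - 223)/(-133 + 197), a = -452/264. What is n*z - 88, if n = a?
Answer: -706699/8448 ≈ -83.653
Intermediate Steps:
a = -113/66 (a = -452*1/264 = -113/66 ≈ -1.7121)
n = -113/66 ≈ -1.7121
z = -325/128 (z = ((-102 - 223)/(-133 + 197))/2 = (-325/64)/2 = (-325*1/64)/2 = (1/2)*(-325/64) = -325/128 ≈ -2.5391)
n*z - 88 = -113/66*(-325/128) - 88 = 36725/8448 - 88 = -706699/8448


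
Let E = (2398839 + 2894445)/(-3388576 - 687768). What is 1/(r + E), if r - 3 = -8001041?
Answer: -1019086/8153747134589 ≈ -1.2498e-7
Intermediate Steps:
r = -8001038 (r = 3 - 8001041 = -8001038)
E = -1323321/1019086 (E = 5293284/(-4076344) = 5293284*(-1/4076344) = -1323321/1019086 ≈ -1.2985)
1/(r + E) = 1/(-8001038 - 1323321/1019086) = 1/(-8153747134589/1019086) = -1019086/8153747134589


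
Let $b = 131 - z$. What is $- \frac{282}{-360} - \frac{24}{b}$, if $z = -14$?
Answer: $\frac{215}{348} \approx 0.61782$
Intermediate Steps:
$b = 145$ ($b = 131 - -14 = 131 + 14 = 145$)
$- \frac{282}{-360} - \frac{24}{b} = - \frac{282}{-360} - \frac{24}{145} = \left(-282\right) \left(- \frac{1}{360}\right) - \frac{24}{145} = \frac{47}{60} - \frac{24}{145} = \frac{215}{348}$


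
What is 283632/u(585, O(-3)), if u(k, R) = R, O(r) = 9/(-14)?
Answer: -1323616/3 ≈ -4.4121e+5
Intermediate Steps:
O(r) = -9/14 (O(r) = 9*(-1/14) = -9/14)
283632/u(585, O(-3)) = 283632/(-9/14) = 283632*(-14/9) = -1323616/3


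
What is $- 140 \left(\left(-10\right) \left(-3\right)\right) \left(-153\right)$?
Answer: $642600$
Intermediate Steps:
$- 140 \left(\left(-10\right) \left(-3\right)\right) \left(-153\right) = \left(-140\right) 30 \left(-153\right) = \left(-4200\right) \left(-153\right) = 642600$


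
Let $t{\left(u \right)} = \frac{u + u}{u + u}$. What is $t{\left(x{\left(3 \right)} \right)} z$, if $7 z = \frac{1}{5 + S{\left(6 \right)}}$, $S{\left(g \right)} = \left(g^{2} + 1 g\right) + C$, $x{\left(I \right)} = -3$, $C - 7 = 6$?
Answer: $\frac{1}{420} \approx 0.002381$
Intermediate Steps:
$C = 13$ ($C = 7 + 6 = 13$)
$S{\left(g \right)} = 13 + g + g^{2}$ ($S{\left(g \right)} = \left(g^{2} + 1 g\right) + 13 = \left(g^{2} + g\right) + 13 = \left(g + g^{2}\right) + 13 = 13 + g + g^{2}$)
$t{\left(u \right)} = 1$ ($t{\left(u \right)} = \frac{2 u}{2 u} = 2 u \frac{1}{2 u} = 1$)
$z = \frac{1}{420}$ ($z = \frac{1}{7 \left(5 + \left(13 + 6 + 6^{2}\right)\right)} = \frac{1}{7 \left(5 + \left(13 + 6 + 36\right)\right)} = \frac{1}{7 \left(5 + 55\right)} = \frac{1}{7 \cdot 60} = \frac{1}{7} \cdot \frac{1}{60} = \frac{1}{420} \approx 0.002381$)
$t{\left(x{\left(3 \right)} \right)} z = 1 \cdot \frac{1}{420} = \frac{1}{420}$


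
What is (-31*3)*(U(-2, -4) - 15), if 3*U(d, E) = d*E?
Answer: 1147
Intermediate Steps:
U(d, E) = E*d/3 (U(d, E) = (d*E)/3 = (E*d)/3 = E*d/3)
(-31*3)*(U(-2, -4) - 15) = (-31*3)*((1/3)*(-4)*(-2) - 15) = -93*(8/3 - 15) = -93*(-37/3) = 1147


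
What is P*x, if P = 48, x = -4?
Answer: -192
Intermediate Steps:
P*x = 48*(-4) = -192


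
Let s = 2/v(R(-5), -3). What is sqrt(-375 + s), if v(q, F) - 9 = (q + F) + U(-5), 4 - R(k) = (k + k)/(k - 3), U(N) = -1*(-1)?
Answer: I*sqrt(570063)/39 ≈ 19.36*I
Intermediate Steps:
U(N) = 1
R(k) = 4 - 2*k/(-3 + k) (R(k) = 4 - (k + k)/(k - 3) = 4 - 2*k/(-3 + k))
v(q, F) = 10 + F + q (v(q, F) = 9 + ((q + F) + 1) = 9 + ((F + q) + 1) = 9 + (1 + F + q) = 10 + F + q)
s = 8/39 (s = 2/(10 - 3 + 2*(-6 - 5)/(-3 - 5)) = 2/(10 - 3 + 2*(-11)/(-8)) = 2/(10 - 3 + 2*(-1/8)*(-11)) = 2/(10 - 3 + 11/4) = 2/(39/4) = 2*(4/39) = 8/39 ≈ 0.20513)
sqrt(-375 + s) = sqrt(-375 + 8/39) = sqrt(-14617/39) = I*sqrt(570063)/39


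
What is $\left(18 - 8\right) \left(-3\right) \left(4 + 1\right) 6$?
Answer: $-900$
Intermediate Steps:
$\left(18 - 8\right) \left(-3\right) \left(4 + 1\right) 6 = 10 \left(-3\right) 5 \cdot 6 = \left(-30\right) 30 = -900$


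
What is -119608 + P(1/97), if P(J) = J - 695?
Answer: -11669390/97 ≈ -1.2030e+5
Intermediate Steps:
P(J) = -695 + J
-119608 + P(1/97) = -119608 + (-695 + 1/97) = -119608 - 67414/97 = -11669390/97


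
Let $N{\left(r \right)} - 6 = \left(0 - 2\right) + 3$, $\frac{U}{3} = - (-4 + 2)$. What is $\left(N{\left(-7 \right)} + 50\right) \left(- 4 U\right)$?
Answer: $-1368$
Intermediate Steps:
$U = 6$ ($U = 3 \left(- (-4 + 2)\right) = 3 \left(\left(-1\right) \left(-2\right)\right) = 3 \cdot 2 = 6$)
$N{\left(r \right)} = 7$ ($N{\left(r \right)} = 6 + \left(\left(0 - 2\right) + 3\right) = 6 + \left(-2 + 3\right) = 6 + 1 = 7$)
$\left(N{\left(-7 \right)} + 50\right) \left(- 4 U\right) = \left(7 + 50\right) \left(\left(-4\right) 6\right) = 57 \left(-24\right) = -1368$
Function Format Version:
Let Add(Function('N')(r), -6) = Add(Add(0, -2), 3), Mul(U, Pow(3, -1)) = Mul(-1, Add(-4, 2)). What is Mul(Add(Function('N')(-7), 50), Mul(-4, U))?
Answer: -1368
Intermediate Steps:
U = 6 (U = Mul(3, Mul(-1, Add(-4, 2))) = Mul(3, Mul(-1, -2)) = Mul(3, 2) = 6)
Function('N')(r) = 7 (Function('N')(r) = Add(6, Add(Add(0, -2), 3)) = Add(6, Add(-2, 3)) = Add(6, 1) = 7)
Mul(Add(Function('N')(-7), 50), Mul(-4, U)) = Mul(Add(7, 50), Mul(-4, 6)) = Mul(57, -24) = -1368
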